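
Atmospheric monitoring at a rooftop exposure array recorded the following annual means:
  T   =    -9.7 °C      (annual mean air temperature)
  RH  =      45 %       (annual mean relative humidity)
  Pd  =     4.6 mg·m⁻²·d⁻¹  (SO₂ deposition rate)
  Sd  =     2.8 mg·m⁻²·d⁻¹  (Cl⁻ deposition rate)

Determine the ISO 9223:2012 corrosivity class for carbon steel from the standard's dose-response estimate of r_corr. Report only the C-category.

carbon steel: temperature factor f = +0.150·(-19.7) = -2.9550
  SO₂ term: 1.77·4.6^0.52·exp(0.02·45-2.9550) = 0.5013
  Cl⁻ term: 0.102·2.8^0.62·exp(0.033·45+0.04·-9.7) = 0.5784
  sum: 0.5013 + 0.5784 → r_corr = 1.08 μm/a
ISO 9223 Table 2 (carbon steel): 0 < 1.08 ≤ 1.3 μm/a ⇒ C1

C1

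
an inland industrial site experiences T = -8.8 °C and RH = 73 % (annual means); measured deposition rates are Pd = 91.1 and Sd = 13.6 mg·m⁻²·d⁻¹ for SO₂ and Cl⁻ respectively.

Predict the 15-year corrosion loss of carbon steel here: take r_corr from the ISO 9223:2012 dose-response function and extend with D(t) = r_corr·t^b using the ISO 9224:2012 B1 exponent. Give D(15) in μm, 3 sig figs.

D(15) = 36.1 μm

carbon steel: f(T) = +0.150·(T−10) [T≤10 °C] = -2.8200
  Pd branch = 1.77·Pd^0.52·e^(0.02·RH+f) = 4.746 μm/a
  Sd branch = 0.102·Sd^0.62·e^(0.033·RH+0.04·T) = 4.025 μm/a
  sum: 4.746 + 4.025 → r_corr = 8.77 μm/a
Power-law: D(15) = r_corr · 15^0.523
  D(15) = 8.77 × 15^0.523 = 8.77 × 4.122 = 36.15 μm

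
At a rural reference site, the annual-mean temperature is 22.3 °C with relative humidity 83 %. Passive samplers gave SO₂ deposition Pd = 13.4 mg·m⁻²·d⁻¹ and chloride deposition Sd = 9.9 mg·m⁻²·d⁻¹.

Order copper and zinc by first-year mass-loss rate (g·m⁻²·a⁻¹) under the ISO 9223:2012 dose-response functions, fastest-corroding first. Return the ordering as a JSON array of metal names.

["copper", "zinc"]

copper: T>10 °C ⇒ hinge -0.080·(22.3−10) = -0.9840
  Pd branch = 0.0053·Pd^0.26·e^(0.059·RH+f) = 0.5209 μm/a
  Sd branch = 0.01025·Sd^0.27·e^(0.036·RH+0.049·T) = 1.127 μm/a
  sum: 0.5209 + 1.127 → r_corr = 1.647 μm/a
  mass loss = 1.647 μm/a × 8.96 g/cm³ = 14.76 g·m⁻²·a⁻¹
zinc: temperature factor f = -0.071·(12.3) = -0.8733
  SO₂ term: 0.0129·13.4^0.44·exp(0.046·83-0.8733) = 0.768
  Sd branch = 0.0175·Sd^0.57·e^(0.008·RH+0.085·T) = 0.8358 μm/a
  r_corr = 0.768 + 0.8358 = 1.604 μm/a
  mass loss = 1.604 μm/a × 7.14 g/cm³ = 11.45 g·m⁻²·a⁻¹
Ordering by g·m⁻²·a⁻¹: copper (14.8) > zinc (11.5)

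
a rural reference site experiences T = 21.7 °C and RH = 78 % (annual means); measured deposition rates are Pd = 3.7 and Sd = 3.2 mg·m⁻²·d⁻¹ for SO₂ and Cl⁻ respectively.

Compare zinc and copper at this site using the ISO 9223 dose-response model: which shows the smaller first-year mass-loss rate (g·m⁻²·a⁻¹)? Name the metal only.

zinc: f(T) = -0.071·(T−10) [T>10 °C] = -0.8307
  Pd branch = 0.0129·Pd^0.44·e^(0.046·RH+f) = 0.3615 μm/a
  Cl⁻ term: 0.0175·3.2^0.57·exp(0.008·78+0.085·21.7) = 0.4009
  r_corr = 0.3615 + 0.4009 = 0.7624 μm/a
  mass loss = 0.7624 μm/a × 7.14 g/cm³ = 5.443 g·m⁻²·a⁻¹
copper: T>10 °C ⇒ hinge -0.080·(21.7−10) = -0.9360
  Pd branch = 0.0053·Pd^0.26·e^(0.059·RH+f) = 0.2912 μm/a
  Sd branch = 0.01025·Sd^0.27·e^(0.036·RH+0.049·T) = 0.6736 μm/a
  sum: 0.2912 + 0.6736 → r_corr = 0.9648 μm/a
  mass loss = 0.9648 μm/a × 8.96 g/cm³ = 8.644 g·m⁻²·a⁻¹
Ordering by g·m⁻²·a⁻¹: copper (8.64) > zinc (5.44)

zinc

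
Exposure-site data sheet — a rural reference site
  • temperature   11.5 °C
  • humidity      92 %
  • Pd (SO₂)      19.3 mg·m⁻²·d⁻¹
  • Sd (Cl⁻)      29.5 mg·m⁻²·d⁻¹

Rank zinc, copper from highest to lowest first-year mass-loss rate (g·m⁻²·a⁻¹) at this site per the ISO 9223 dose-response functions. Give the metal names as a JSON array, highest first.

["copper", "zinc"]

zinc: T>10 °C ⇒ hinge -0.071·(11.5−10) = -0.1065
  sulphur-dioxide contribution → 2.937 μm/a
  chloride contribution → 0.6683 μm/a
  ⇒ r_corr(zinc) = 3.605 μm/a
  mass loss = 3.605 μm/a × 7.14 g/cm³ = 25.74 g·m⁻²·a⁻¹
copper: T>10 °C ⇒ hinge -0.080·(11.5−10) = -0.1200
  sulphur-dioxide contribution → 2.311 μm/a
  chloride contribution → 1.232 μm/a
  ⇒ r_corr(copper) = 3.543 μm/a
  mass loss = 3.543 μm/a × 8.96 g/cm³ = 31.75 g·m⁻²·a⁻¹
Ordering by g·m⁻²·a⁻¹: copper (31.7) > zinc (25.7)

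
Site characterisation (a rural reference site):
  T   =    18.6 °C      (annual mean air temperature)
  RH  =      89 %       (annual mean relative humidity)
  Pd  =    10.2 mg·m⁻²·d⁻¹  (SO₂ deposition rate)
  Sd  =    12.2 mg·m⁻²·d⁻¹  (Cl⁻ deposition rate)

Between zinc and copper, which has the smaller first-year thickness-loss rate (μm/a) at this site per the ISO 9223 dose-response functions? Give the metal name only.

zinc: f(T) = -0.071·(T−10) [T>10 °C] = -0.6106
  Pd branch = 0.0129·Pd^0.44·e^(0.046·RH+f) = 1.167 μm/a
  Sd branch = 0.0175·Sd^0.57·e^(0.008·RH+0.085·T) = 0.7213 μm/a
  sum: 1.167 + 0.7213 → r_corr = 1.889 μm/a
copper: T>10 °C ⇒ hinge -0.080·(18.6−10) = -0.6880
  Pd branch = 0.0053·Pd^0.26·e^(0.059·RH+f) = 0.9294 μm/a
  Sd branch = 0.01025·Sd^0.27·e^(0.036·RH+0.049·T) = 1.234 μm/a
  sum: 0.9294 + 1.234 → r_corr = 2.163 μm/a
Ordering by μm/a: copper (2.16) > zinc (1.89)

zinc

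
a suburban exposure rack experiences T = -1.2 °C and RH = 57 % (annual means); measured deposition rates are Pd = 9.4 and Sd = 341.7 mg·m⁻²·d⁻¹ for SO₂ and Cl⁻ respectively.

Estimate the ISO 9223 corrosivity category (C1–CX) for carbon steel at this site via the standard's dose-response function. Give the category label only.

carbon steel: temperature factor f = +0.150·(-11.2) = -1.6800
  Pd branch = 1.77·Pd^0.52·e^(0.02·RH+f) = 3.307 μm/a
  Sd branch = 0.102·Sd^0.62·e^(0.033·RH+0.04·T) = 23.74 μm/a
  r_corr = 3.307 + 23.74 = 27.05 μm/a
27 μm/a falls in (25, 50] for carbon steel → category C3

C3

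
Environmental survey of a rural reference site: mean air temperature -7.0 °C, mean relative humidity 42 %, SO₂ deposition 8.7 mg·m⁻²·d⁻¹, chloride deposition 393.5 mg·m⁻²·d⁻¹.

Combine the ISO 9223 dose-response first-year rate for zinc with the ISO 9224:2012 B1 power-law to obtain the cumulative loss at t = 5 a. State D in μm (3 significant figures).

D(5) = 1.95 μm

zinc: T≤10 °C ⇒ hinge +0.038·(-7.0−10) = -0.6460
  Pd branch = 0.0129·Pd^0.44·e^(0.046·RH+f) = 0.1209 μm/a
  Cl⁻ term: 0.0175·393.5^0.57·exp(0.008·42+0.085·-7.0) = 0.4071
  r_corr = 0.1209 + 0.4071 = 0.528 μm/a
Long-term exponent b (ISO 9224 Table 2, B1) = 0.813
  D(5) = 0.528 × 5^0.813 = 0.528 × 3.701 = 1.954 μm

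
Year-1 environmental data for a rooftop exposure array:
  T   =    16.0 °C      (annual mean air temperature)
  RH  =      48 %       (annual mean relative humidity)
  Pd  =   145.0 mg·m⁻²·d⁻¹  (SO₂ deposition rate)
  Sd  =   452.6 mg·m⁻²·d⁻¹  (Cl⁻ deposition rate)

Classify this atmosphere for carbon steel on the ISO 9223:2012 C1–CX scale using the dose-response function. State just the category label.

C5

carbon steel: f(T) = -0.054·(T−10) [T>10 °C] = -0.3240
  SO₂ term: 1.77·145.0^0.52·exp(0.02·48-0.3240) = 44.47
  Cl⁻ term: 0.102·452.6^0.62·exp(0.033·48+0.04·16.0) = 41.78
  sum: 44.47 + 41.78 → r_corr = 86.26 μm/a
Category bounds: 80…200 μm/a bracket r_corr ⇒ C5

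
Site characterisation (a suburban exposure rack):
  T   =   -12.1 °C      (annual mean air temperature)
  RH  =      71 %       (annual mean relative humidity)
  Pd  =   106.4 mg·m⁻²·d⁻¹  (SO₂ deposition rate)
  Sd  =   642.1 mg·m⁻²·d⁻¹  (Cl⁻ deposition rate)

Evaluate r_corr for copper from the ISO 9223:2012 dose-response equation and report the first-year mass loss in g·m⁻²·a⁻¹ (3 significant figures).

copper: temperature factor f = +0.126·(-22.1) = -2.7846
  SO₂ term: 0.0053·106.4^0.26·exp(0.059·71-2.7846) = 0.07264
  Cl⁻ term: 0.01025·642.1^0.27·exp(0.036·71+0.049·-12.1) = 0.4182
  r_corr = 0.07264 + 0.4182 = 0.4908 μm/a
Convert to mass loss: 0.4908 μm/a × 8.96 g/cm³ = 4.398 g·m⁻²·a⁻¹

r_corr = 4.40 g·m⁻²·a⁻¹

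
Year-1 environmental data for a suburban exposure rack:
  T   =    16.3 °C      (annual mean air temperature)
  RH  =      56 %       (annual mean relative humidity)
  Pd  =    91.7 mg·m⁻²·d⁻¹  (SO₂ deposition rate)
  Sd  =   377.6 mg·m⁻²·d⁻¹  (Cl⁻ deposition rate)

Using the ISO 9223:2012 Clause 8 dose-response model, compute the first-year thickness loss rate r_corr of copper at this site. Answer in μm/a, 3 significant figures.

copper: f(T) = -0.080·(T−10) [T>10 °C] = -0.5040
  Pd branch = 0.0053·Pd^0.26·e^(0.059·RH+f) = 0.2822 μm/a
  Cl⁻ term: 0.01025·377.6^0.27·exp(0.036·56+0.049·16.3) = 0.849
  r_corr = 0.2822 + 0.849 = 1.131 μm/a

r_corr = 1.13 μm/a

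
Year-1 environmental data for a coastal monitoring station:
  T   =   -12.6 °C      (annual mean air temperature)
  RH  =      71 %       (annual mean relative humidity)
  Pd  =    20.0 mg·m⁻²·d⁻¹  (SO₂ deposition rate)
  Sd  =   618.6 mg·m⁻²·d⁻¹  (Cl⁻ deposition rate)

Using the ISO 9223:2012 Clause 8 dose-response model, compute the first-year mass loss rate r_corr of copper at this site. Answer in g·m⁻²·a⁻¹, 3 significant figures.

r_corr = 4.02 g·m⁻²·a⁻¹

copper: f(T) = +0.126·(T−10) [T≤10 °C] = -2.8476
  SO₂ term: 0.0053·20.0^0.26·exp(0.059·71-2.8476) = 0.04417
  Cl⁻ term: 0.01025·618.6^0.27·exp(0.036·71+0.049·-12.6) = 0.404
  r_corr = 0.04417 + 0.404 = 0.4481 μm/a
Convert to mass loss: 0.4481 μm/a × 8.96 g/cm³ = 4.015 g·m⁻²·a⁻¹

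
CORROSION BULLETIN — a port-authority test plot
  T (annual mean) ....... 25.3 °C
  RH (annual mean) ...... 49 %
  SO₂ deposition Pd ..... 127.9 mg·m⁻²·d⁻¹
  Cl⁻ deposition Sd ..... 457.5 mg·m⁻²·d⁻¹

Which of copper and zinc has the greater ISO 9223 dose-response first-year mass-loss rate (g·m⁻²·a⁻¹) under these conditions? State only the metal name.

zinc

copper: temperature factor f = -0.080·(15.3) = -1.2240
  SO₂ term: 0.0053·127.9^0.26·exp(0.059·49-1.2240) = 0.09909
  Cl⁻ term: 0.01025·457.5^0.27·exp(0.036·49+0.049·25.3) = 1.08
  sum: 0.09909 + 1.08 → r_corr = 1.179 μm/a
  mass loss = 1.179 μm/a × 8.96 g/cm³ = 10.57 g·m⁻²·a⁻¹
zinc: f(T) = -0.071·(T−10) [T>10 °C] = -1.0863
  Pd branch = 0.0129·Pd^0.44·e^(0.046·RH+f) = 0.3505 μm/a
  Cl⁻ term: 0.0175·457.5^0.57·exp(0.008·49+0.085·25.3) = 7.306
  r_corr = 0.3505 + 7.306 = 7.656 μm/a
  mass loss = 7.656 μm/a × 7.14 g/cm³ = 54.66 g·m⁻²·a⁻¹
Ordering by g·m⁻²·a⁻¹: zinc (54.7) > copper (10.6)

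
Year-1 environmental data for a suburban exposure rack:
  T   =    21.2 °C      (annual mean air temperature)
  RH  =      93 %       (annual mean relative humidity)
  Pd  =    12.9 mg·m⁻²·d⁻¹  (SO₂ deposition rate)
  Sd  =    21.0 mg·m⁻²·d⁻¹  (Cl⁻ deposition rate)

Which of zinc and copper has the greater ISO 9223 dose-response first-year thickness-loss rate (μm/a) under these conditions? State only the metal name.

zinc: T>10 °C ⇒ hinge -0.071·(21.2−10) = -0.7952
  Pd branch = 0.0129·Pd^0.44·e^(0.046·RH+f) = 1.294 μm/a
  Sd branch = 0.0175·Sd^0.57·e^(0.008·RH+0.085·T) = 1.266 μm/a
  r_corr = 1.294 + 1.266 = 2.56 μm/a
copper: T>10 °C ⇒ hinge -0.080·(21.2−10) = -0.8960
  Pd branch = 0.0053·Pd^0.26·e^(0.059·RH+f) = 1.016 μm/a
  Sd branch = 0.01025·Sd^0.27·e^(0.036·RH+0.049·T) = 1.875 μm/a
  sum: 1.016 + 1.875 → r_corr = 2.89 μm/a
Ordering by μm/a: copper (2.89) > zinc (2.56)

copper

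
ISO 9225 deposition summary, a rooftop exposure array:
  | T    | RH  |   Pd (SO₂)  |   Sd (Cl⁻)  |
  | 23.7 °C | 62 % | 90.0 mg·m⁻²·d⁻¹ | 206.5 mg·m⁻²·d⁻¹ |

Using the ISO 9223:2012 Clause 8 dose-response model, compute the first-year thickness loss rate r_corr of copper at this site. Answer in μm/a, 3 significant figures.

copper: temperature factor f = -0.080·(13.7) = -1.0960
  sulphur-dioxide contribution → 0.2213 μm/a
  chloride contribution → 1.287 μm/a
  total first-year rate 1.508 μm/a

r_corr = 1.51 μm/a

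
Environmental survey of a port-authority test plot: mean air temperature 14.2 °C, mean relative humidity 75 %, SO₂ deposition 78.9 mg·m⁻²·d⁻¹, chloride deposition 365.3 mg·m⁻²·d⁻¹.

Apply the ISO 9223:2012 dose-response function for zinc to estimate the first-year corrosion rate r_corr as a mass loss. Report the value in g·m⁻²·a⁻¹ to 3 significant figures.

r_corr = 36.7 g·m⁻²·a⁻¹

zinc: temperature factor f = -0.071·(4.2) = -0.2982
  Pd branch = 0.0129·Pd^0.44·e^(0.046·RH+f) = 2.061 μm/a
  Sd branch = 0.0175·Sd^0.57·e^(0.008·RH+0.085·T) = 3.08 μm/a
  sum: 2.061 + 3.08 → r_corr = 5.141 μm/a
Convert to mass loss: 5.141 μm/a × 7.14 g/cm³ = 36.71 g·m⁻²·a⁻¹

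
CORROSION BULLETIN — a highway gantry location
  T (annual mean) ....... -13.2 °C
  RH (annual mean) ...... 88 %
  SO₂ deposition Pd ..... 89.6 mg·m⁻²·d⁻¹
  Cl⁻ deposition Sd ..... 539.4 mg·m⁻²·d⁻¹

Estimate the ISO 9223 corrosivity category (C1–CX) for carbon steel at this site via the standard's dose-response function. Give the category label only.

C4

carbon steel: f(T) = +0.150·(T−10) [T≤10 °C] = -3.4800
  Pd branch = 1.77·Pd^0.52·e^(0.02·RH+f) = 3.282 μm/a
  Cl⁻ term: 0.102·539.4^0.62·exp(0.033·88+0.04·-13.2) = 54.23
  r_corr = 3.282 + 54.23 = 57.52 μm/a
57.5 μm/a falls in (50, 80] for carbon steel → category C4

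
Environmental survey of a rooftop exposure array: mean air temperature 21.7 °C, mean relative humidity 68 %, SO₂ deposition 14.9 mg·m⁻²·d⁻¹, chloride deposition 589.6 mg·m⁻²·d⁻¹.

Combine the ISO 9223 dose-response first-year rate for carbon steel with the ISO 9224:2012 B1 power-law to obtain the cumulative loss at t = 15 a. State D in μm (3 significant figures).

carbon steel: temperature factor f = -0.054·(11.7) = -0.6318
  sulphur-dioxide contribution → 14.94 μm/a
  chloride contribution → 119.6 μm/a
  total first-year rate 134.6 μm/a
Power-law: D(15) = r_corr · 15^0.523
  D(15) = 134.6 × 15^0.523 = 134.6 × 4.122 = 554.7 μm

D(15) = 555 μm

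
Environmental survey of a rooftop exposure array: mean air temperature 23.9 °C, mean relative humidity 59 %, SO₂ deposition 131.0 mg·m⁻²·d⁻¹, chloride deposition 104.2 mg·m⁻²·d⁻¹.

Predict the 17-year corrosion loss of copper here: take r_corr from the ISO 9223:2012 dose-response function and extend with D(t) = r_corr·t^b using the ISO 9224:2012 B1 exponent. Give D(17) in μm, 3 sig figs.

copper: T>10 °C ⇒ hinge -0.080·(23.9−10) = -1.1120
  SO₂ term: 0.0053·131.0^0.26·exp(0.059·59-1.1120) = 0.2012
  Sd branch = 0.01025·Sd^0.27·e^(0.036·RH+0.049·T) = 0.9696 μm/a
  r_corr = 0.2012 + 0.9696 = 1.171 μm/a
Long-term exponent b (ISO 9224 Table 2, B1) = 0.667
  D(17) = 1.171 × 17^0.667 = 1.171 × 6.618 = 7.748 μm

D(17) = 7.75 μm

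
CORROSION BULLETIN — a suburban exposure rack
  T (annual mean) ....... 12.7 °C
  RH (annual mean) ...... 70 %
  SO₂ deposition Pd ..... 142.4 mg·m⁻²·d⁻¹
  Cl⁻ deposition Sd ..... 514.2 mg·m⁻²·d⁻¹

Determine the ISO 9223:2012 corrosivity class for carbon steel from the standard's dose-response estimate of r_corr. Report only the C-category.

C5

carbon steel: temperature factor f = -0.054·(2.7) = -0.1458
  sulphur-dioxide contribution → 81.75 μm/a
  chloride contribution → 81.91 μm/a
  ⇒ r_corr(carbon steel) = 163.7 μm/a
164 μm/a falls in (80, 200] for carbon steel → category C5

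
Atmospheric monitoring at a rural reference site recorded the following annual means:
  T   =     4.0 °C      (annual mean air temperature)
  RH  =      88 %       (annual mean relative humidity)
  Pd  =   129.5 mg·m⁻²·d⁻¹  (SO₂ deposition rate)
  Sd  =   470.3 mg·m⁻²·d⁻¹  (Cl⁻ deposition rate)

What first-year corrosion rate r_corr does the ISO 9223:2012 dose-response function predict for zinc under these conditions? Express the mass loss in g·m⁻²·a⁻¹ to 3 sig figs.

zinc: temperature factor f = +0.038·(-6.0) = -0.2280
  Pd branch = 0.0129·Pd^0.44·e^(0.046·RH+f) = 5 μm/a
  Cl⁻ term: 0.0175·470.3^0.57·exp(0.008·88+0.085·4.0) = 1.658
  sum: 5 + 1.658 → r_corr = 6.659 μm/a
Convert to mass loss: 6.659 μm/a × 7.14 g/cm³ = 47.54 g·m⁻²·a⁻¹

r_corr = 47.5 g·m⁻²·a⁻¹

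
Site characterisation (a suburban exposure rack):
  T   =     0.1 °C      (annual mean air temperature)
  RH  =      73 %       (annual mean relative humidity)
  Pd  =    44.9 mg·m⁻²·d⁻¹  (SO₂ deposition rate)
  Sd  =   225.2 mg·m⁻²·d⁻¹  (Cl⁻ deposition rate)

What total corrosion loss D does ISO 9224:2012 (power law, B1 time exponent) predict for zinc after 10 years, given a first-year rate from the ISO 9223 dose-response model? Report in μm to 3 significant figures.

D(10) = 13.3 μm

zinc: temperature factor f = +0.038·(-9.9) = -0.3762
  Pd branch = 0.0129·Pd^0.44·e^(0.046·RH+f) = 1.357 μm/a
  Sd branch = 0.0175·Sd^0.57·e^(0.008·RH+0.085·T) = 0.6939 μm/a
  r_corr = 1.357 + 0.6939 = 2.051 μm/a
Power-law: D(10) = r_corr · 10^0.813
  D(10) = 2.051 × 10^0.813 = 2.051 × 6.501 = 13.33 μm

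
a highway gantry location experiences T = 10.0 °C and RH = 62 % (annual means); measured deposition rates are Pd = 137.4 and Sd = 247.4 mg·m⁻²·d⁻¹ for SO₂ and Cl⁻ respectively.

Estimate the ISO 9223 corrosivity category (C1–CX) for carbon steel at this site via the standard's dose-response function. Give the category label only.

carbon steel: temperature factor f = +0.150·(0.0) = +0.0000
  sulphur-dioxide contribution → 79.11 μm/a
  chloride contribution → 35.88 μm/a
  total first-year rate 115 μm/a
Category bounds: 80…200 μm/a bracket r_corr ⇒ C5

C5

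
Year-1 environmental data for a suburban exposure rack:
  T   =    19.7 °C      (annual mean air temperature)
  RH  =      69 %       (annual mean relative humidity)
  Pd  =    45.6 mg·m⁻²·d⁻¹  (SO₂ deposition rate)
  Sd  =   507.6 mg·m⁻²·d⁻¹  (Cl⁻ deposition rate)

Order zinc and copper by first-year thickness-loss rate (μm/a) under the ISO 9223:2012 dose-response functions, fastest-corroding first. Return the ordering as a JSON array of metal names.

zinc: temperature factor f = -0.071·(9.7) = -0.6887
  Pd branch = 0.0129·Pd^0.44·e^(0.046·RH+f) = 0.8315 μm/a
  Sd branch = 0.0175·Sd^0.57·e^(0.008·RH+0.085·T) = 5.651 μm/a
  r_corr = 0.8315 + 5.651 = 6.483 μm/a
copper: T>10 °C ⇒ hinge -0.080·(19.7−10) = -0.7760
  SO₂ term: 0.0053·45.6^0.26·exp(0.059·69-0.7760) = 0.386
  Sd branch = 0.01025·Sd^0.27·e^(0.036·RH+0.049·T) = 1.735 μm/a
  sum: 0.386 + 1.735 → r_corr = 2.121 μm/a
Ordering by μm/a: zinc (6.48) > copper (2.12)

["zinc", "copper"]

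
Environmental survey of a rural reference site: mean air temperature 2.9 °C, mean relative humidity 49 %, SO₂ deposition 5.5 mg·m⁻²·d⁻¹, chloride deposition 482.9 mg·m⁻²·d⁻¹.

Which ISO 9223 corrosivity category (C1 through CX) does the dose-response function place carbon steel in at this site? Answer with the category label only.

C3

carbon steel: temperature factor f = +0.150·(-7.1) = -1.0650
  Pd branch = 1.77·Pd^0.52·e^(0.02·RH+f) = 3.945 μm/a
  Cl⁻ term: 0.102·482.9^0.62·exp(0.033·49+0.04·2.9) = 26.62
  sum: 3.945 + 26.62 → r_corr = 30.57 μm/a
30.6 μm/a falls in (25, 50] for carbon steel → category C3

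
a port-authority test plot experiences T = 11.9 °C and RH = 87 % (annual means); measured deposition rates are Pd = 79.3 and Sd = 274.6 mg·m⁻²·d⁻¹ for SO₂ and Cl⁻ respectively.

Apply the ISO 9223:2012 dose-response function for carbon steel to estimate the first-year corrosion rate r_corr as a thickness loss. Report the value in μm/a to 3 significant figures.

r_corr = 183 μm/a

carbon steel: temperature factor f = -0.054·(1.9) = -0.1026
  sulphur-dioxide contribution → 88.45 μm/a
  chloride contribution → 94.23 μm/a
  ⇒ r_corr(carbon steel) = 182.7 μm/a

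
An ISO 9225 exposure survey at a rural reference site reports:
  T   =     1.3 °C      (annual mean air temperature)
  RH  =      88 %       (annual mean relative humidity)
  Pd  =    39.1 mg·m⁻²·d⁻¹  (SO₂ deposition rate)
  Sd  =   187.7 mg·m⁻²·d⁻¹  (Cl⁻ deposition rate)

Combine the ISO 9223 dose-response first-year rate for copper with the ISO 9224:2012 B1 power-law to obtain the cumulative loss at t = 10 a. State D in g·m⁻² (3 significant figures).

D(10) = 78.8 g·m⁻²

copper: f(T) = +0.126·(T−10) [T≤10 °C] = -1.0962
  Pd branch = 0.0053·Pd^0.26·e^(0.059·RH+f) = 0.8261 μm/a
  Sd branch = 0.01025·Sd^0.27·e^(0.036·RH+0.049·T) = 1.067 μm/a
  r_corr = 0.8261 + 1.067 = 1.893 μm/a
ISO 9224: D(t) = r_corr · t^b with b = 0.667 (copper, B1)
  D(10) = 1.893 × 10^0.667 = 1.893 × 4.645 = 8.793 μm
  Mass loss = 8.793 μm × 8.96 g/cm³ = 78.78 g·m⁻²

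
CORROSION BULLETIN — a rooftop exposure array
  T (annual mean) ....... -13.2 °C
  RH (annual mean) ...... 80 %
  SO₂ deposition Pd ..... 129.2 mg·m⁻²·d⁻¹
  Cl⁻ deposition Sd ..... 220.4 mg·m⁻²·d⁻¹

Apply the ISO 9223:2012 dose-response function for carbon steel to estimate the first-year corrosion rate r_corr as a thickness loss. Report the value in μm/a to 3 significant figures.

r_corr = 27.3 μm/a

carbon steel: temperature factor f = +0.150·(-23.2) = -3.4800
  Pd branch = 1.77·Pd^0.52·e^(0.02·RH+f) = 3.383 μm/a
  Cl⁻ term: 0.102·220.4^0.62·exp(0.033·80+0.04·-13.2) = 23.91
  sum: 3.383 + 23.91 → r_corr = 27.3 μm/a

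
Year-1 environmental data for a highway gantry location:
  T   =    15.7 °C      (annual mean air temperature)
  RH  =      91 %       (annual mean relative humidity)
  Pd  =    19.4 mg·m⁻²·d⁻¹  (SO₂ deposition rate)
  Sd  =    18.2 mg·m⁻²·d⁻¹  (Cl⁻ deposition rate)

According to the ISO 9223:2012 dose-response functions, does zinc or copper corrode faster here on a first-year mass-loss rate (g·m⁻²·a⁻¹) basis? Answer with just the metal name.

copper

zinc: f(T) = -0.071·(T−10) [T>10 °C] = -0.4047
  Pd branch = 0.0129·Pd^0.44·e^(0.046·RH+f) = 2.087 μm/a
  Sd branch = 0.0175·Sd^0.57·e^(0.008·RH+0.085·T) = 0.7195 μm/a
  sum: 2.087 + 0.7195 → r_corr = 2.806 μm/a
  mass loss = 2.806 μm/a × 7.14 g/cm³ = 20.03 g·m⁻²·a⁻¹
copper: temperature factor f = -0.080·(5.7) = -0.4560
  SO₂ term: 0.0053·19.4^0.26·exp(0.059·91-0.4560) = 1.559
  Sd branch = 0.01025·Sd^0.27·e^(0.036·RH+0.049·T) = 1.282 μm/a
  r_corr = 1.559 + 1.282 = 2.841 μm/a
  mass loss = 2.841 μm/a × 8.96 g/cm³ = 25.45 g·m⁻²·a⁻¹
Ordering by g·m⁻²·a⁻¹: copper (25.5) > zinc (20)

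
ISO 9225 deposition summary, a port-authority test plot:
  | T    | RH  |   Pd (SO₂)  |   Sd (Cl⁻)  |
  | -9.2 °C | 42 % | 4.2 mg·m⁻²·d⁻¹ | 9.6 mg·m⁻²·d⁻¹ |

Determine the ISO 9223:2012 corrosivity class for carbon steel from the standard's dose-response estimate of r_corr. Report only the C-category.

C2

carbon steel: T≤10 °C ⇒ hinge +0.150·(-9.2−10) = -2.8800
  Pd branch = 1.77·Pd^0.52·e^(0.02·RH+f) = 0.4854 μm/a
  Sd branch = 0.102·Sd^0.62·e^(0.033·RH+0.04·T) = 1.147 μm/a
  sum: 0.4854 + 1.147 → r_corr = 1.633 μm/a
1.63 μm/a falls in (1.3, 25] for carbon steel → category C2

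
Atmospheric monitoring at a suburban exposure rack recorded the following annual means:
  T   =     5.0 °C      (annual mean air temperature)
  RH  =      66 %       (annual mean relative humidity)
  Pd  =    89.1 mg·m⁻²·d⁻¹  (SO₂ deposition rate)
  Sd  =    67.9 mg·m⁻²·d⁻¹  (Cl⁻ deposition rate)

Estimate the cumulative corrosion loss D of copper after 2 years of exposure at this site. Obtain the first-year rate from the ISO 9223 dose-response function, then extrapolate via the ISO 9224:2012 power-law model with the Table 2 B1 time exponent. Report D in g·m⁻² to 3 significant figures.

copper: temperature factor f = +0.126·(-5.0) = -0.6300
  Pd branch = 0.0053·Pd^0.26·e^(0.059·RH+f) = 0.4454 μm/a
  Cl⁻ term: 0.01025·67.9^0.27·exp(0.036·66+0.049·5.0) = 0.4402
  sum: 0.4454 + 0.4402 → r_corr = 0.8856 μm/a
ISO 9224: D(t) = r_corr · t^b with b = 0.667 (copper, B1)
  D(2) = 0.8856 × 2^0.667 = 0.8856 × 1.588 = 1.406 μm
  Mass loss = 1.406 μm × 8.96 g/cm³ = 12.6 g·m⁻²

D(2) = 12.6 g·m⁻²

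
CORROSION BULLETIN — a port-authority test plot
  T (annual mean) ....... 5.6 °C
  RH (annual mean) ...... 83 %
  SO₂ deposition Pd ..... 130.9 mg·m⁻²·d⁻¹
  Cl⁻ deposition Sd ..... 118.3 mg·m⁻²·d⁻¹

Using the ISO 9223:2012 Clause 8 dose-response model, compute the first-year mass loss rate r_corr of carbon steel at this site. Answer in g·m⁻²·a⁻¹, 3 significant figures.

r_corr = 775 g·m⁻²·a⁻¹

carbon steel: temperature factor f = +0.150·(-4.4) = -0.6600
  SO₂ term: 1.77·130.9^0.52·exp(0.02·83-0.6600) = 60.68
  Sd branch = 0.102·Sd^0.62·e^(0.033·RH+0.04·T) = 38.08 μm/a
  r_corr = 60.68 + 38.08 = 98.76 μm/a
Convert to mass loss: 98.76 μm/a × 7.85 g/cm³ = 775.3 g·m⁻²·a⁻¹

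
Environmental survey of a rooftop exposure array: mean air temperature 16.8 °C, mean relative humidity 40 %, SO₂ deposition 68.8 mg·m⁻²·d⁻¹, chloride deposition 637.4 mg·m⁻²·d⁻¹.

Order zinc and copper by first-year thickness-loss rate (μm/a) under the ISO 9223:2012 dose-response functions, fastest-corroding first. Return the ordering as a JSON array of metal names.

["zinc", "copper"]

zinc: f(T) = -0.071·(T−10) [T>10 °C] = -0.4828
  Pd branch = 0.0129·Pd^0.44·e^(0.046·RH+f) = 0.3225 μm/a
  Sd branch = 0.0175·Sd^0.57·e^(0.008·RH+0.085·T) = 3.987 μm/a
  r_corr = 0.3225 + 3.987 = 4.31 μm/a
copper: temperature factor f = -0.080·(6.8) = -0.5440
  SO₂ term: 0.0053·68.8^0.26·exp(0.059·40-0.5440) = 0.09789
  Sd branch = 0.01025·Sd^0.27·e^(0.036·RH+0.049·T) = 0.5634 μm/a
  sum: 0.09789 + 0.5634 → r_corr = 0.6613 μm/a
Ordering by μm/a: zinc (4.31) > copper (0.661)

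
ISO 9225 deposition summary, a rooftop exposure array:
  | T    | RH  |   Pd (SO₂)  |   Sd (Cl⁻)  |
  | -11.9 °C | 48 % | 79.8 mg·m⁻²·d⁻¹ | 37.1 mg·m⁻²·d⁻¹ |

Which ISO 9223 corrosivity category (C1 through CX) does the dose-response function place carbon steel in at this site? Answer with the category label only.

C2

carbon steel: T≤10 °C ⇒ hinge +0.150·(-11.9−10) = -3.2850
  sulphur-dioxide contribution → 1.688 μm/a
  chloride contribution → 2.903 μm/a
  total first-year rate 4.59 μm/a
4.59 μm/a falls in (1.3, 25] for carbon steel → category C2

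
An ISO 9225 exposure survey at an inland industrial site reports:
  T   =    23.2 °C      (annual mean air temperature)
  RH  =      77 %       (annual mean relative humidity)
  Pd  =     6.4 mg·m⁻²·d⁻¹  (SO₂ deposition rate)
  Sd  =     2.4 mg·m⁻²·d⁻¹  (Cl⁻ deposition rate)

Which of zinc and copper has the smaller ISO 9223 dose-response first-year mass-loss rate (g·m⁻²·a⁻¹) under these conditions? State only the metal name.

zinc: f(T) = -0.071·(T−10) [T>10 °C] = -0.9372
  sulphur-dioxide contribution → 0.395 μm/a
  chloride contribution → 0.3835 μm/a
  total first-year rate 0.7784 μm/a
  mass loss = 0.7784 μm/a × 7.14 g/cm³ = 5.558 g·m⁻²·a⁻¹
copper: f(T) = -0.080·(T−10) [T>10 °C] = -1.0560
  sulphur-dioxide contribution → 0.2807 μm/a
  chloride contribution → 0.6471 μm/a
  total first-year rate 0.9278 μm/a
  mass loss = 0.9278 μm/a × 8.96 g/cm³ = 8.313 g·m⁻²·a⁻¹
Ordering by g·m⁻²·a⁻¹: copper (8.31) > zinc (5.56)

zinc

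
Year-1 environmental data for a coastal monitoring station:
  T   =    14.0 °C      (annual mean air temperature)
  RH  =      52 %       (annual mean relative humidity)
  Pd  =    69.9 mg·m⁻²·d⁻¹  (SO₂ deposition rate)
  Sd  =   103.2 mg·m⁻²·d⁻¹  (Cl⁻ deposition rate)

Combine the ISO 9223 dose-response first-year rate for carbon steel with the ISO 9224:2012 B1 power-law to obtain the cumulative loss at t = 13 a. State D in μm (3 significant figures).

carbon steel: T>10 °C ⇒ hinge -0.054·(14.0−10) = -0.2160
  sulphur-dioxide contribution → 36.72 μm/a
  chloride contribution → 17.6 μm/a
  ⇒ r_corr(carbon steel) = 54.33 μm/a
Long-term exponent b (ISO 9224 Table 2, B1) = 0.523
  D(13) = 54.33 × 13^0.523 = 54.33 × 3.825 = 207.8 μm

D(13) = 208 μm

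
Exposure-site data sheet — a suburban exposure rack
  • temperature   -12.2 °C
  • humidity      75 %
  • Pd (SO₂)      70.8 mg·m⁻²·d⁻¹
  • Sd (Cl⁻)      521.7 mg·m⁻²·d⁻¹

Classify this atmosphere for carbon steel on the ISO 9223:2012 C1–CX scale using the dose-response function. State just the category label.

C3

carbon steel: f(T) = +0.150·(T−10) [T≤10 °C] = -3.3300
  SO₂ term: 1.77·70.8^0.52·exp(0.02·75-3.3300) = 2.602
  Cl⁻ term: 0.102·521.7^0.62·exp(0.033·75+0.04·-12.2) = 36
  sum: 2.602 + 36 → r_corr = 38.61 μm/a
38.6 μm/a falls in (25, 50] for carbon steel → category C3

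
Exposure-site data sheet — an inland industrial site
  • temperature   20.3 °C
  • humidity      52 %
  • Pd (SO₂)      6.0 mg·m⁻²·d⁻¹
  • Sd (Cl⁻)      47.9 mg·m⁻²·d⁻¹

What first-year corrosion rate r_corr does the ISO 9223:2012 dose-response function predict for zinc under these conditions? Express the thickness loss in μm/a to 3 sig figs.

r_corr = 1.50 μm/a

zinc: f(T) = -0.071·(T−10) [T>10 °C] = -0.7313
  SO₂ term: 0.0129·6.0^0.44·exp(0.046·52-0.7313) = 0.1494
  Cl⁻ term: 0.0175·47.9^0.57·exp(0.008·52+0.085·20.3) = 1.352
  r_corr = 0.1494 + 1.352 = 1.501 μm/a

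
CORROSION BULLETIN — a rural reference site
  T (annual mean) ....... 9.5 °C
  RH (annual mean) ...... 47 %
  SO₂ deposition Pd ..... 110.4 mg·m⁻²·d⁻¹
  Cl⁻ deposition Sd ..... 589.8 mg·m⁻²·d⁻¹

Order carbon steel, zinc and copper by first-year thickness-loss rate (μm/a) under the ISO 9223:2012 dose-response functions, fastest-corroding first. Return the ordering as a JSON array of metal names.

carbon steel: temperature factor f = +0.150·(-0.5) = -0.0750
  Pd branch = 1.77·Pd^0.52·e^(0.02·RH+f) = 48.53 μm/a
  Cl⁻ term: 0.102·589.8^0.62·exp(0.033·47+0.04·9.5) = 36.73
  sum: 48.53 + 36.73 → r_corr = 85.26 μm/a
zinc: f(T) = +0.038·(T−10) [T≤10 °C] = -0.0190
  Pd branch = 0.0129·Pd^0.44·e^(0.046·RH+f) = 0.8713 μm/a
  Cl⁻ term: 0.0175·589.8^0.57·exp(0.008·47+0.085·9.5) = 2.169
  sum: 0.8713 + 2.169 → r_corr = 3.041 μm/a
copper: temperature factor f = +0.126·(-0.5) = -0.0630
  Pd branch = 0.0053·Pd^0.26·e^(0.059·RH+f) = 0.2706 μm/a
  Cl⁻ term: 0.01025·589.8^0.27·exp(0.036·47+0.049·9.5) = 0.4964
  sum: 0.2706 + 0.4964 → r_corr = 0.767 μm/a
Ordering by μm/a: carbon steel (85.3) > zinc (3.04) > copper (0.767)

["carbon steel", "zinc", "copper"]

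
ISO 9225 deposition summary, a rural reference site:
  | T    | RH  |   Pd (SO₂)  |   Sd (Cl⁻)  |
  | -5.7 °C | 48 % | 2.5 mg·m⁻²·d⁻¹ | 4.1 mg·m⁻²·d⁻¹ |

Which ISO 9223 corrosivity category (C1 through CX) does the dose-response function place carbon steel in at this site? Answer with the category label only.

C2

carbon steel: temperature factor f = +0.150·(-15.7) = -2.3550
  Pd branch = 1.77·Pd^0.52·e^(0.02·RH+f) = 0.7064 μm/a
  Cl⁻ term: 0.102·4.1^0.62·exp(0.033·48+0.04·-5.7) = 0.9494
  sum: 0.7064 + 0.9494 → r_corr = 1.656 μm/a
ISO 9223 Table 2 (carbon steel): 1.3 < 1.66 ≤ 25 μm/a ⇒ C2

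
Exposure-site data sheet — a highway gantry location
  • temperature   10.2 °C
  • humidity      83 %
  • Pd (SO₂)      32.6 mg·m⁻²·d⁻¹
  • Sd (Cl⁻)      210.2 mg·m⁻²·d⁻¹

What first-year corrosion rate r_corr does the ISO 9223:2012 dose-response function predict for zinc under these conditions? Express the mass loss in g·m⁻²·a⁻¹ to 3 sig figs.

zinc: f(T) = -0.071·(T−10) [T>10 °C] = -0.0142
  SO₂ term: 0.0129·32.6^0.44·exp(0.046·83-0.0142) = 2.681
  Sd branch = 0.0175·Sd^0.57·e^(0.008·RH+0.085·T) = 1.705 μm/a
  r_corr = 2.681 + 1.705 = 4.387 μm/a
Convert to mass loss: 4.387 μm/a × 7.14 g/cm³ = 31.32 g·m⁻²·a⁻¹

r_corr = 31.3 g·m⁻²·a⁻¹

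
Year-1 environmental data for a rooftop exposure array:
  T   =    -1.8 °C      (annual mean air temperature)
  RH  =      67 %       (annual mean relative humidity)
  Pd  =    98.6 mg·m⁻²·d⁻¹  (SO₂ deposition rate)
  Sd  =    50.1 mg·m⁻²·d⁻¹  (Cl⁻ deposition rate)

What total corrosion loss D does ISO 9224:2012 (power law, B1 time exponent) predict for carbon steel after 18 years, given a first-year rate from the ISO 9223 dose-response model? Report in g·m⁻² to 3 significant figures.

D(18) = 795 g·m⁻²

carbon steel: temperature factor f = +0.150·(-11.8) = -1.7700
  Pd branch = 1.77·Pd^0.52·e^(0.02·RH+f) = 12.53 μm/a
  Cl⁻ term: 0.102·50.1^0.62·exp(0.033·67+0.04·-1.8) = 9.805
  sum: 12.53 + 9.805 → r_corr = 22.34 μm/a
Power-law: D(18) = r_corr · 18^0.523
  D(18) = 22.34 × 18^0.523 = 22.34 × 4.534 = 101.3 μm
  Mass loss = 101.3 μm × 7.85 g/cm³ = 795.1 g·m⁻²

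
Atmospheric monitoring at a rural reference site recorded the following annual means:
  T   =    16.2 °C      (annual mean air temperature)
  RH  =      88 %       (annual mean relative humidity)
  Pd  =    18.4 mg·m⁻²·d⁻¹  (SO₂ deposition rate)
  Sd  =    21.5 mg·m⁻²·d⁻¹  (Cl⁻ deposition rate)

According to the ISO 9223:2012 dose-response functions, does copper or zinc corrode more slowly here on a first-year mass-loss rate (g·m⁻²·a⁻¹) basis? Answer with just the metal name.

zinc

copper: T>10 °C ⇒ hinge -0.080·(16.2−10) = -0.4960
  sulphur-dioxide contribution → 1.238 μm/a
  chloride contribution → 1.233 μm/a
  total first-year rate 2.471 μm/a
  mass loss = 2.471 μm/a × 8.96 g/cm³ = 22.14 g·m⁻²·a⁻¹
zinc: T>10 °C ⇒ hinge -0.071·(16.2−10) = -0.4402
  sulphur-dioxide contribution → 1.714 μm/a
  chloride contribution → 0.8059 μm/a
  total first-year rate 2.52 μm/a
  mass loss = 2.52 μm/a × 7.14 g/cm³ = 17.99 g·m⁻²·a⁻¹
Ordering by g·m⁻²·a⁻¹: copper (22.1) > zinc (18)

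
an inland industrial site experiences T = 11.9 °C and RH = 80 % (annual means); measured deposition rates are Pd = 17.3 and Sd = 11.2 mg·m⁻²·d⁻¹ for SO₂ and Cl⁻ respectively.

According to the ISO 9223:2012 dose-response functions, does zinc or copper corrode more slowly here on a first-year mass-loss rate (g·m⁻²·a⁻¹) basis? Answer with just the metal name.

zinc

zinc: temperature factor f = -0.071·(1.9) = -0.1349
  sulphur-dioxide contribution → 1.567 μm/a
  chloride contribution → 0.3617 μm/a
  total first-year rate 1.928 μm/a
  mass loss = 1.928 μm/a × 7.14 g/cm³ = 13.77 g·m⁻²·a⁻¹
copper: T>10 °C ⇒ hinge -0.080·(11.9−10) = -0.1520
  sulphur-dioxide contribution → 1.072 μm/a
  chloride contribution → 0.6281 μm/a
  total first-year rate 1.7 μm/a
  mass loss = 1.7 μm/a × 8.96 g/cm³ = 15.23 g·m⁻²·a⁻¹
Ordering by g·m⁻²·a⁻¹: copper (15.2) > zinc (13.8)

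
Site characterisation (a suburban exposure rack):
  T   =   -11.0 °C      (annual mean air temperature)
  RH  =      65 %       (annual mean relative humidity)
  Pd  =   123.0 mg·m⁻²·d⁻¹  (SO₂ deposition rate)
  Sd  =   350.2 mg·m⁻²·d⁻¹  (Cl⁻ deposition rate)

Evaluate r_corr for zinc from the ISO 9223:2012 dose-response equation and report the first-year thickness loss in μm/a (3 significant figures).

r_corr = 1.29 μm/a

zinc: f(T) = +0.038·(T−10) [T≤10 °C] = -0.7980
  Pd branch = 0.0129·Pd^0.44·e^(0.046·RH+f) = 0.9597 μm/a
  Cl⁻ term: 0.0175·350.2^0.57·exp(0.008·65+0.085·-11.0) = 0.3259
  r_corr = 0.9597 + 0.3259 = 1.286 μm/a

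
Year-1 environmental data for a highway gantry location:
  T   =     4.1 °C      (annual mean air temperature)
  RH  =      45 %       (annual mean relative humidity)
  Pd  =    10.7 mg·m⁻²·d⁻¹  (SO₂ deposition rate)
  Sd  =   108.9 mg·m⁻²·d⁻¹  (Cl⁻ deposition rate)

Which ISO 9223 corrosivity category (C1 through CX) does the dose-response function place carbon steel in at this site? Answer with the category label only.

C2

carbon steel: temperature factor f = +0.150·(-5.9) = -0.8850
  sulphur-dioxide contribution → 6.163 μm/a
  chloride contribution → 9.721 μm/a
  total first-year rate 15.88 μm/a
15.9 μm/a falls in (1.3, 25] for carbon steel → category C2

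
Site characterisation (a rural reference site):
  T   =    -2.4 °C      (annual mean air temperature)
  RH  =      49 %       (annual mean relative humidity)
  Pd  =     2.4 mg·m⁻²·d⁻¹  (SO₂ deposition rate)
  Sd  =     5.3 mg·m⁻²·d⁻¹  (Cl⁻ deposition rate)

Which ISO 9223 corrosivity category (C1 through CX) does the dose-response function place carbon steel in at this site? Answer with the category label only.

carbon steel: temperature factor f = +0.150·(-12.4) = -1.8600
  SO₂ term: 1.77·2.4^0.52·exp(0.02·49-1.8600) = 1.157
  Sd branch = 0.102·Sd^0.62·e^(0.033·RH+0.04·T) = 1.313 μm/a
  sum: 1.157 + 1.313 → r_corr = 2.47 μm/a
Category bounds: 1.3…25 μm/a bracket r_corr ⇒ C2

C2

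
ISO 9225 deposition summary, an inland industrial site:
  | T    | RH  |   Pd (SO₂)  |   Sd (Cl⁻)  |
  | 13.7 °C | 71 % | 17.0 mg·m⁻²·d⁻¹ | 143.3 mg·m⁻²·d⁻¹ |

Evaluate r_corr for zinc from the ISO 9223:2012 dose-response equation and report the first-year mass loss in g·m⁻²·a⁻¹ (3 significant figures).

zinc: T>10 °C ⇒ hinge -0.071·(13.7−10) = -0.2627
  sulphur-dioxide contribution → 0.9043 μm/a
  chloride contribution → 1.677 μm/a
  total first-year rate 2.581 μm/a
Convert to mass loss: 2.581 μm/a × 7.14 g/cm³ = 18.43 g·m⁻²·a⁻¹

r_corr = 18.4 g·m⁻²·a⁻¹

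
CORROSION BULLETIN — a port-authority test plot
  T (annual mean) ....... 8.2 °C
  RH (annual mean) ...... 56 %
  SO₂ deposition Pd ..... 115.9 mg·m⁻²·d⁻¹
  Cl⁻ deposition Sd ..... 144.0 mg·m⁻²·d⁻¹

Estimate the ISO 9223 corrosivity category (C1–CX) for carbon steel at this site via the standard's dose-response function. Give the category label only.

C4

carbon steel: temperature factor f = +0.150·(-1.8) = -0.2700
  sulphur-dioxide contribution → 49.03 μm/a
  chloride contribution → 19.58 μm/a
  ⇒ r_corr(carbon steel) = 68.61 μm/a
Category bounds: 50…80 μm/a bracket r_corr ⇒ C4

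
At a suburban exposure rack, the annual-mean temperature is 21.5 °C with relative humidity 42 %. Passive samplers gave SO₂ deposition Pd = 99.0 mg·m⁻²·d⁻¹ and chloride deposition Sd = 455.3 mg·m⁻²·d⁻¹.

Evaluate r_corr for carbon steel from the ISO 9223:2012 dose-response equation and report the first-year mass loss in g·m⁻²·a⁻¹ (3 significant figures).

r_corr = 525 g·m⁻²·a⁻¹

carbon steel: T>10 °C ⇒ hinge -0.054·(21.5−10) = -0.6210
  Pd branch = 1.77·Pd^0.52·e^(0.02·RH+f) = 24.03 μm/a
  Cl⁻ term: 0.102·455.3^0.62·exp(0.033·42+0.04·21.5) = 42.87
  sum: 24.03 + 42.87 → r_corr = 66.9 μm/a
Convert to mass loss: 66.9 μm/a × 7.85 g/cm³ = 525.2 g·m⁻²·a⁻¹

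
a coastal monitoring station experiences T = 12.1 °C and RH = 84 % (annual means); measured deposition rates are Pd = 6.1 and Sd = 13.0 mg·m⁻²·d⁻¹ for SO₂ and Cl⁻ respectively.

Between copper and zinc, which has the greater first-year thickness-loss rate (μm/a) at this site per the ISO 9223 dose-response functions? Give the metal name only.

copper: f(T) = -0.080·(T−10) [T>10 °C] = -0.1680
  sulphur-dioxide contribution → 1.018 μm/a
  chloride contribution → 0.7626 μm/a
  ⇒ r_corr(copper) = 1.781 μm/a
zinc: f(T) = -0.071·(T−10) [T>10 °C] = -0.1491
  sulphur-dioxide contribution → 1.174 μm/a
  chloride contribution → 0.4135 μm/a
  total first-year rate 1.587 μm/a
Ordering by μm/a: copper (1.78) > zinc (1.59)

copper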